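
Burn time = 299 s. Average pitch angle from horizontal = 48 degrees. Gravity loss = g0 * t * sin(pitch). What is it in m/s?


GL = 9.81 * 299 * sin(48 deg) = 2180 m/s

2180 m/s


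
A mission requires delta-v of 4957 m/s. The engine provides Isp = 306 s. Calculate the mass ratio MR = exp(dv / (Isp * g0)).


Ve = 306 * 9.81 = 3001.86 m/s
MR = exp(4957 / 3001.86) = 5.214

5.214


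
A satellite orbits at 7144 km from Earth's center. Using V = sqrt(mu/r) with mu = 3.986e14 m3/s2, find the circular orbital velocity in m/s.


V = sqrt(3.986e14 / 7144000) = 7470 m/s

7470 m/s


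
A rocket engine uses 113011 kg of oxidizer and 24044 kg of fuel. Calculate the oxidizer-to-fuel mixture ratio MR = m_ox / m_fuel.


MR = 113011 / 24044 = 4.7

4.7


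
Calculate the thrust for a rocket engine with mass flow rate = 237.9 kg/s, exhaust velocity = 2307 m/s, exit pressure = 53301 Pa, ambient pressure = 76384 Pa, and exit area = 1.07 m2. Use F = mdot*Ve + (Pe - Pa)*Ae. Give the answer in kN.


F = 237.9 * 2307 + (53301 - 76384) * 1.07 = 524136.0 N = 524.1 kN

524.1 kN


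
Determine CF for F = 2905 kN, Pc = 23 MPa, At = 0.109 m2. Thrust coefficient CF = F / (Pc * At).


CF = 2905000 / (23e6 * 0.109) = 1.16

1.16


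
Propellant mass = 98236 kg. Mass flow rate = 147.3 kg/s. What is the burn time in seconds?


tb = 98236 / 147.3 = 666.9 s

666.9 s


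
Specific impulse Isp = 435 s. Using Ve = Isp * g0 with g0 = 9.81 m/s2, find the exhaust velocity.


Ve = Isp * g0 = 435 * 9.81 = 4267.4 m/s

4267.4 m/s


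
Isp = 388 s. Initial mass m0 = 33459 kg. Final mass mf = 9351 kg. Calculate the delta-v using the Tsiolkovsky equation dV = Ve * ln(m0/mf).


Ve = 388 * 9.81 = 3806.28 m/s
dV = 3806.28 * ln(33459/9351) = 4852 m/s

4852 m/s


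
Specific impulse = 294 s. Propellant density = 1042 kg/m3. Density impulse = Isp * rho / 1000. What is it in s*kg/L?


rho*Isp = 294 * 1042 / 1000 = 306 s*kg/L

306 s*kg/L


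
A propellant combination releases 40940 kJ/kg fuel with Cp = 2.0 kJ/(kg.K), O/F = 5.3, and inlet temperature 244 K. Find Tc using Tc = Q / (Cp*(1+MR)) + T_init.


Tc = 40940 / (2.0 * (1 + 5.3)) + 244 = 3493 K

3493 K


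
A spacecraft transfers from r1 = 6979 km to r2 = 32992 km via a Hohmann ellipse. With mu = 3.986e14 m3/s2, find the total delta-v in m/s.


V1 = sqrt(mu/r1) = 7557.39 m/s
dV1 = V1*(sqrt(2*r2/(r1+r2)) - 1) = 2152.6 m/s
V2 = sqrt(mu/r2) = 3475.88 m/s
dV2 = V2*(1 - sqrt(2*r1/(r1+r2))) = 1421.86 m/s
Total dV = 3574 m/s

3574 m/s


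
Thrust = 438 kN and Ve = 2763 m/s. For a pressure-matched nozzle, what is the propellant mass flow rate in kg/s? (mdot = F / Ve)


mdot = F / Ve = 438000 / 2763 = 158.5 kg/s

158.5 kg/s


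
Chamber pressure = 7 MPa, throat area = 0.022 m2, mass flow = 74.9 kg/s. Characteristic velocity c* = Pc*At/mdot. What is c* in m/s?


c* = 7e6 * 0.022 / 74.9 = 2056 m/s

2056 m/s


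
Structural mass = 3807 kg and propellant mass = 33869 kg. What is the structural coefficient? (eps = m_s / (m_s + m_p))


eps = 3807 / (3807 + 33869) = 0.101

0.101


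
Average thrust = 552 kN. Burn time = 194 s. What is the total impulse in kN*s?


It = 552 * 194 = 107088 kN*s

107088 kN*s


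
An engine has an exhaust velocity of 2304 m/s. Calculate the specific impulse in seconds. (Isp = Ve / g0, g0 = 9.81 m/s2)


Isp = Ve / g0 = 2304 / 9.81 = 234.9 s

234.9 s


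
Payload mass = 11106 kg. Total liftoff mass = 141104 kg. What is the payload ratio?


PR = 11106 / 141104 = 0.0787

0.0787


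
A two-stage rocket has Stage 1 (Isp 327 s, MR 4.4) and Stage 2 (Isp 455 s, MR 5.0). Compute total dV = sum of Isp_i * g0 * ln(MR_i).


dV1 = 327 * 9.81 * ln(4.4) = 4752.8 m/s
dV2 = 455 * 9.81 * ln(5.0) = 7183.8 m/s
Total dV = 4752.8 + 7183.8 = 11936.6 m/s ~ 11937 m/s

11937 m/s


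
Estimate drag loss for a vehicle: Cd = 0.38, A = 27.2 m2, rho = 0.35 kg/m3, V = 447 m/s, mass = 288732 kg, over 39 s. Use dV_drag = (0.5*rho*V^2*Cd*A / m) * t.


D = 0.5 * 0.35 * 447^2 * 0.38 * 27.2 = 361414.52 N
a = 361414.52 / 288732 = 1.2517 m/s2
dV = 1.2517 * 39 = 48.8 m/s

48.8 m/s


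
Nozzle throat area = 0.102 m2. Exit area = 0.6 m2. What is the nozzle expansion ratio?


AR = 0.6 / 0.102 = 5.9

5.9


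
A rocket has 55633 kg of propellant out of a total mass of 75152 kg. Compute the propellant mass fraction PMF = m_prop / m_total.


PMF = 55633 / 75152 = 0.74

0.74


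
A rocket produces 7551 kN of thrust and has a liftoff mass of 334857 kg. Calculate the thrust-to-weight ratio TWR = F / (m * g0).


TWR = 7551000 / (334857 * 9.81) = 2.3

2.3


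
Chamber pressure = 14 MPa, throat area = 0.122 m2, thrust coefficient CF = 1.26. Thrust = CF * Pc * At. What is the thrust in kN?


F = 1.26 * 14e6 * 0.122 = 2.1521e+06 N = 2152.1 kN

2152.1 kN


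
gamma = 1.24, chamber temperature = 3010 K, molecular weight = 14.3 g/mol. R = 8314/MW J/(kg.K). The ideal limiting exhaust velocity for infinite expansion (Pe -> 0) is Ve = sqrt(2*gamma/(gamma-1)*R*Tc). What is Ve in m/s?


R = 8314 / 14.3 = 581.4 J/(kg.K)
Ve = sqrt(2 * 1.24 / (1.24 - 1) * 581.4 * 3010) = 4252 m/s

4252 m/s


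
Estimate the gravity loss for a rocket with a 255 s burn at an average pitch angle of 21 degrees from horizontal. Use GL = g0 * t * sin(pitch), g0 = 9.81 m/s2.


GL = 9.81 * 255 * sin(21 deg) = 896 m/s

896 m/s


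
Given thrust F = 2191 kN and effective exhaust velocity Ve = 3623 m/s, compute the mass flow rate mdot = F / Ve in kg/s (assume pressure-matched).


mdot = F / Ve = 2191000 / 3623 = 604.7 kg/s

604.7 kg/s


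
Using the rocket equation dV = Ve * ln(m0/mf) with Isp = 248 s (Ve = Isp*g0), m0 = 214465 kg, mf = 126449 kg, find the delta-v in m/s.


Ve = 248 * 9.81 = 2432.88 m/s
dV = 2432.88 * ln(214465/126449) = 1285 m/s

1285 m/s


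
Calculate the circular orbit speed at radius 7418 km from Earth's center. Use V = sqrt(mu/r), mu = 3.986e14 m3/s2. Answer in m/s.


V = sqrt(3.986e14 / 7418000) = 7330 m/s

7330 m/s


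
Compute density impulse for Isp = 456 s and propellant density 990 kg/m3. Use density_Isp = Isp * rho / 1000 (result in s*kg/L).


rho*Isp = 456 * 990 / 1000 = 451 s*kg/L

451 s*kg/L


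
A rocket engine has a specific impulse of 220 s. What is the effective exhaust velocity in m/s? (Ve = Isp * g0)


Ve = Isp * g0 = 220 * 9.81 = 2158.2 m/s

2158.2 m/s


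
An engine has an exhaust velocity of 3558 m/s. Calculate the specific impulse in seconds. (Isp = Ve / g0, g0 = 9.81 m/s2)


Isp = Ve / g0 = 3558 / 9.81 = 362.7 s

362.7 s


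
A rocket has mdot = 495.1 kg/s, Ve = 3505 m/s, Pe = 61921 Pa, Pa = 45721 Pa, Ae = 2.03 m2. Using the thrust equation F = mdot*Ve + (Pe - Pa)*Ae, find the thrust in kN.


F = 495.1 * 3505 + (61921 - 45721) * 2.03 = 1.7682e+06 N = 1768.2 kN

1768.2 kN


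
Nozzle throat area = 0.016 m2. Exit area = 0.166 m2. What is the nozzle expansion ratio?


AR = 0.166 / 0.016 = 10.4

10.4


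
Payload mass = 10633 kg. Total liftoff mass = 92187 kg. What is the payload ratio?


PR = 10633 / 92187 = 0.1153

0.1153


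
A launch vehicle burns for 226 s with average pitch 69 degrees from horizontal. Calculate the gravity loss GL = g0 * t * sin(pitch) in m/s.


GL = 9.81 * 226 * sin(69 deg) = 2070 m/s

2070 m/s


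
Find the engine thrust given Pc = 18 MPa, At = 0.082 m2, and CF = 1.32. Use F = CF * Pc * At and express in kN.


F = 1.32 * 18e6 * 0.082 = 1.9483e+06 N = 1948.3 kN

1948.3 kN


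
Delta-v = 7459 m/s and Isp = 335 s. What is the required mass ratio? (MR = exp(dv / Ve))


Ve = 335 * 9.81 = 3286.35 m/s
MR = exp(7459 / 3286.35) = 9.676

9.676


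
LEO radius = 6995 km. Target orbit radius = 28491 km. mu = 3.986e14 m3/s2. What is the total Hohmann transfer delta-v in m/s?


V1 = sqrt(mu/r1) = 7548.75 m/s
dV1 = V1*(sqrt(2*r2/(r1+r2)) - 1) = 2016.92 m/s
V2 = sqrt(mu/r2) = 3740.37 m/s
dV2 = V2*(1 - sqrt(2*r1/(r1+r2))) = 1391.85 m/s
Total dV = 3409 m/s

3409 m/s


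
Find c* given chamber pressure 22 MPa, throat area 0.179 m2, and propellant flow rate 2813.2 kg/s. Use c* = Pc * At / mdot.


c* = 22e6 * 0.179 / 2813.2 = 1400 m/s

1400 m/s


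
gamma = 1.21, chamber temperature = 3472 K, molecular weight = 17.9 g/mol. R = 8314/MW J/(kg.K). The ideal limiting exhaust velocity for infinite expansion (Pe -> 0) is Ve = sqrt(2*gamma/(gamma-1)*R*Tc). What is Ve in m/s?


R = 8314 / 17.9 = 464.47 J/(kg.K)
Ve = sqrt(2 * 1.21 / (1.21 - 1) * 464.47 * 3472) = 4311 m/s

4311 m/s


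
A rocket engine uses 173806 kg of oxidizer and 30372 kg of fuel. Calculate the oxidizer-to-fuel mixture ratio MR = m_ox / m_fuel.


MR = 173806 / 30372 = 5.72

5.72


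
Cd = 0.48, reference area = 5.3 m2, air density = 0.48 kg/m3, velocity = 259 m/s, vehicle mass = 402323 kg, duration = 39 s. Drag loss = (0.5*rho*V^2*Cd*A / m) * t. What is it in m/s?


D = 0.5 * 0.48 * 259^2 * 0.48 * 5.3 = 40956.98 N
a = 40956.98 / 402323 = 0.1018 m/s2
dV = 0.1018 * 39 = 4.0 m/s

4.0 m/s


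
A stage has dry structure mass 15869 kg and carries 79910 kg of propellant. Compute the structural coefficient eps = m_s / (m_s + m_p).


eps = 15869 / (15869 + 79910) = 0.1657

0.1657


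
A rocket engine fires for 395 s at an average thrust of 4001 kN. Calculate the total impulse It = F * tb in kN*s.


It = 4001 * 395 = 1580395 kN*s

1580395 kN*s


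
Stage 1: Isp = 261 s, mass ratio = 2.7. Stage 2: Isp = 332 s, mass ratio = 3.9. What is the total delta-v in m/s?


dV1 = 261 * 9.81 * ln(2.7) = 2543.1 m/s
dV2 = 332 * 9.81 * ln(3.9) = 4432.6 m/s
Total dV = 2543.1 + 4432.6 = 6975.7 m/s ~ 6976 m/s

6976 m/s


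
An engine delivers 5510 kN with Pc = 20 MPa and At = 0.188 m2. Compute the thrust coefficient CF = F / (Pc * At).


CF = 5510000 / (20e6 * 0.188) = 1.47

1.47


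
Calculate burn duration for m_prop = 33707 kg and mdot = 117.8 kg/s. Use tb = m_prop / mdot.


tb = 33707 / 117.8 = 286.1 s

286.1 s


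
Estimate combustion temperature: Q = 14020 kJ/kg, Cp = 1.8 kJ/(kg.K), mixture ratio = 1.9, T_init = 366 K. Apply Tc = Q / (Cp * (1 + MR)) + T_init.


Tc = 14020 / (1.8 * (1 + 1.9)) + 366 = 3052 K

3052 K


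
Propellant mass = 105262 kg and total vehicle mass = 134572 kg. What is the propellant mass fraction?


PMF = 105262 / 134572 = 0.782

0.782


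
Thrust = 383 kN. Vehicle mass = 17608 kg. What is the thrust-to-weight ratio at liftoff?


TWR = 383000 / (17608 * 9.81) = 2.22

2.22


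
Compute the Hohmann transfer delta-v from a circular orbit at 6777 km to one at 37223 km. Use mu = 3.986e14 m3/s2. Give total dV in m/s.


V1 = sqrt(mu/r1) = 7669.2 m/s
dV1 = V1*(sqrt(2*r2/(r1+r2)) - 1) = 2306.52 m/s
V2 = sqrt(mu/r2) = 3272.37 m/s
dV2 = V2*(1 - sqrt(2*r1/(r1+r2))) = 1456.15 m/s
Total dV = 3763 m/s

3763 m/s


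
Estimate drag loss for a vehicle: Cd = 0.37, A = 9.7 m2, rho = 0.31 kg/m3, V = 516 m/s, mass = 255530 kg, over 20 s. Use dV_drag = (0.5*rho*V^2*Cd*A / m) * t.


D = 0.5 * 0.31 * 516^2 * 0.37 * 9.7 = 148116.88 N
a = 148116.88 / 255530 = 0.5796 m/s2
dV = 0.5796 * 20 = 11.6 m/s

11.6 m/s


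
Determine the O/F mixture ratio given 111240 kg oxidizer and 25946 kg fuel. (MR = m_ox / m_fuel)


MR = 111240 / 25946 = 4.29

4.29


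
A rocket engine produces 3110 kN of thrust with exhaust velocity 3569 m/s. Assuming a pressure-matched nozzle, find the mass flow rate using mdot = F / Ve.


mdot = F / Ve = 3110000 / 3569 = 871.4 kg/s

871.4 kg/s


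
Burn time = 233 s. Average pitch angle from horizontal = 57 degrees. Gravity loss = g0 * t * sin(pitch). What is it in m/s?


GL = 9.81 * 233 * sin(57 deg) = 1917 m/s

1917 m/s


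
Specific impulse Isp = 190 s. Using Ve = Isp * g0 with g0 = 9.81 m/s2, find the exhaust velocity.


Ve = Isp * g0 = 190 * 9.81 = 1863.9 m/s

1863.9 m/s


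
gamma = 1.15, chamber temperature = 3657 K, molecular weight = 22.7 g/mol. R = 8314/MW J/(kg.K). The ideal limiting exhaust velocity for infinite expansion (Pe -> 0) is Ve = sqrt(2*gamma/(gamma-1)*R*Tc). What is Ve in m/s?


R = 8314 / 22.7 = 366.26 J/(kg.K)
Ve = sqrt(2 * 1.15 / (1.15 - 1) * 366.26 * 3657) = 4532 m/s

4532 m/s


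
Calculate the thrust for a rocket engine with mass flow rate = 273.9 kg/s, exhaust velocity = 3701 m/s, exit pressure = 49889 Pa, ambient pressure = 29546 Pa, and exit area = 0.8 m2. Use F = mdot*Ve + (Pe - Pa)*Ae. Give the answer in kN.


F = 273.9 * 3701 + (49889 - 29546) * 0.8 = 1.0300e+06 N = 1030.0 kN

1030.0 kN


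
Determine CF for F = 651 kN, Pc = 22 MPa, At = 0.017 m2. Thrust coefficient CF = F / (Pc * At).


CF = 651000 / (22e6 * 0.017) = 1.74

1.74


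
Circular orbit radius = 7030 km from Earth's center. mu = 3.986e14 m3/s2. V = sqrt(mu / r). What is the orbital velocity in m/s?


V = sqrt(3.986e14 / 7030000) = 7530 m/s

7530 m/s


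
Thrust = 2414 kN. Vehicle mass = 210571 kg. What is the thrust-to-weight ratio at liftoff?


TWR = 2414000 / (210571 * 9.81) = 1.17

1.17


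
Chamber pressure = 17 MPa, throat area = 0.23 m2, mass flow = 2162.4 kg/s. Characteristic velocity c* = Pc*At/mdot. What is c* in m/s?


c* = 17e6 * 0.23 / 2162.4 = 1808 m/s

1808 m/s


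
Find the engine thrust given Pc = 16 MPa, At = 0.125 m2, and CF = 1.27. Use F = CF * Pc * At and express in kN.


F = 1.27 * 16e6 * 0.125 = 2.5400e+06 N = 2540.0 kN

2540.0 kN


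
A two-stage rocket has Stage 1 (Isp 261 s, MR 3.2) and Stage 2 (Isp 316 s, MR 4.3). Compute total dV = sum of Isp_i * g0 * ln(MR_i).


dV1 = 261 * 9.81 * ln(3.2) = 2978.1 m/s
dV2 = 316 * 9.81 * ln(4.3) = 4521.6 m/s
Total dV = 2978.1 + 4521.6 = 7499.7 m/s ~ 7500 m/s

7500 m/s


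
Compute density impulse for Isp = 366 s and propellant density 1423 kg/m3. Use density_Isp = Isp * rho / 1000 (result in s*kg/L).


rho*Isp = 366 * 1423 / 1000 = 521 s*kg/L

521 s*kg/L


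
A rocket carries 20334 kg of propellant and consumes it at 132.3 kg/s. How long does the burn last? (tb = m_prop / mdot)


tb = 20334 / 132.3 = 153.7 s

153.7 s


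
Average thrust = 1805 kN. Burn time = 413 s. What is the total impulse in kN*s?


It = 1805 * 413 = 745465 kN*s

745465 kN*s


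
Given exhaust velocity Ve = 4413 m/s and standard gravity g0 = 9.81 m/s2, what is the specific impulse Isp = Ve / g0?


Isp = Ve / g0 = 4413 / 9.81 = 449.8 s

449.8 s


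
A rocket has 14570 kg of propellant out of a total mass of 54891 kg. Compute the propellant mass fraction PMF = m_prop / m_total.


PMF = 14570 / 54891 = 0.265

0.265


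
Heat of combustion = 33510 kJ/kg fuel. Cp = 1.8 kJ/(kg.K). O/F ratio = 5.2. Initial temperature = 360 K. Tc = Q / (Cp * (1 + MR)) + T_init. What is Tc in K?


Tc = 33510 / (1.8 * (1 + 5.2)) + 360 = 3363 K

3363 K


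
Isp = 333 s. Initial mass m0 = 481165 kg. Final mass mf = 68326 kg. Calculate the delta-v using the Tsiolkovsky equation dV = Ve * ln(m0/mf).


Ve = 333 * 9.81 = 3266.73 m/s
dV = 3266.73 * ln(481165/68326) = 6376 m/s

6376 m/s


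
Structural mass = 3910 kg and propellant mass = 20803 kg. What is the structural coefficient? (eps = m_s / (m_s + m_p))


eps = 3910 / (3910 + 20803) = 0.1582

0.1582


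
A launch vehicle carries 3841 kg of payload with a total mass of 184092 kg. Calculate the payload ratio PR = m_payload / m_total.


PR = 3841 / 184092 = 0.0209

0.0209


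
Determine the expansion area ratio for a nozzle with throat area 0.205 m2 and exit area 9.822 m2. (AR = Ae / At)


AR = 9.822 / 0.205 = 47.9

47.9


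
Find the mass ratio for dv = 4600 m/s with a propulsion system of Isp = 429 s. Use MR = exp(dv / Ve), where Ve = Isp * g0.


Ve = 429 * 9.81 = 4208.49 m/s
MR = exp(4600 / 4208.49) = 2.983

2.983


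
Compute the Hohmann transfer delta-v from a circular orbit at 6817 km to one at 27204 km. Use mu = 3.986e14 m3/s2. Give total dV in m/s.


V1 = sqrt(mu/r1) = 7646.66 m/s
dV1 = V1*(sqrt(2*r2/(r1+r2)) - 1) = 2023.41 m/s
V2 = sqrt(mu/r2) = 3827.83 m/s
dV2 = V2*(1 - sqrt(2*r1/(r1+r2))) = 1404.62 m/s
Total dV = 3428 m/s

3428 m/s


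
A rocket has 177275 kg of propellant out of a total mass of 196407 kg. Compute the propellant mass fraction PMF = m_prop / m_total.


PMF = 177275 / 196407 = 0.903

0.903


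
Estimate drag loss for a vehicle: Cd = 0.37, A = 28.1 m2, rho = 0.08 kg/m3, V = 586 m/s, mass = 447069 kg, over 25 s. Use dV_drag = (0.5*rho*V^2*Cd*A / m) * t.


D = 0.5 * 0.08 * 586^2 * 0.37 * 28.1 = 142811.53 N
a = 142811.53 / 447069 = 0.3194 m/s2
dV = 0.3194 * 25 = 8.0 m/s

8.0 m/s


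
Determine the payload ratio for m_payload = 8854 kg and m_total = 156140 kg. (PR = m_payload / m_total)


PR = 8854 / 156140 = 0.0567

0.0567


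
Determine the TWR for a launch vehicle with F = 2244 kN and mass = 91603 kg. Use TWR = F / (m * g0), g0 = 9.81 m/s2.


TWR = 2244000 / (91603 * 9.81) = 2.5

2.5


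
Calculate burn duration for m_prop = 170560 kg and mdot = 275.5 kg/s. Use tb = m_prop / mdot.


tb = 170560 / 275.5 = 619.1 s

619.1 s


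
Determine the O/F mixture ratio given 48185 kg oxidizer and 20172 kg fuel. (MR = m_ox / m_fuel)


MR = 48185 / 20172 = 2.39

2.39


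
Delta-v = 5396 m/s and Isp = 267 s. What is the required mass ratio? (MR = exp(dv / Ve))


Ve = 267 * 9.81 = 2619.27 m/s
MR = exp(5396 / 2619.27) = 7.847

7.847


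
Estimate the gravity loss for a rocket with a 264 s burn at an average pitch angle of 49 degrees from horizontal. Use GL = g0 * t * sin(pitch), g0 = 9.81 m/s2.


GL = 9.81 * 264 * sin(49 deg) = 1955 m/s

1955 m/s


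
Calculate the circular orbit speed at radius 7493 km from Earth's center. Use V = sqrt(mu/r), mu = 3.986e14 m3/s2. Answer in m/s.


V = sqrt(3.986e14 / 7493000) = 7294 m/s

7294 m/s


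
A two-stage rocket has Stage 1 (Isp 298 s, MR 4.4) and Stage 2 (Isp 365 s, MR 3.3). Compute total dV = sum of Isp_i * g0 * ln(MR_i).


dV1 = 298 * 9.81 * ln(4.4) = 4331.3 m/s
dV2 = 365 * 9.81 * ln(3.3) = 4275.0 m/s
Total dV = 4331.3 + 4275.0 = 8606.3 m/s ~ 8606 m/s

8606 m/s


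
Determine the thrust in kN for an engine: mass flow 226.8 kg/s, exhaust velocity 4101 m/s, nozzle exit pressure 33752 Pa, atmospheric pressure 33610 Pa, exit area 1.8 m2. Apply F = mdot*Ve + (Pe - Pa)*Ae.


F = 226.8 * 4101 + (33752 - 33610) * 1.8 = 930362.0 N = 930.4 kN

930.4 kN


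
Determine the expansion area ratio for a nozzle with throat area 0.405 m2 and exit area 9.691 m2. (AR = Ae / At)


AR = 9.691 / 0.405 = 23.9

23.9


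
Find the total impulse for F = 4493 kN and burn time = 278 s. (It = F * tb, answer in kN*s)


It = 4493 * 278 = 1249054 kN*s

1249054 kN*s


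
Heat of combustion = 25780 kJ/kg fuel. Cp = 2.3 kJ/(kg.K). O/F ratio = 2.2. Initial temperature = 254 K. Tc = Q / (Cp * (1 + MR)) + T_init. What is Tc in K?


Tc = 25780 / (2.3 * (1 + 2.2)) + 254 = 3757 K

3757 K


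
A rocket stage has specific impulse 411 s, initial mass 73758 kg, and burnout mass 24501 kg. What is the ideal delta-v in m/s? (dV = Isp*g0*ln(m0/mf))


Ve = 411 * 9.81 = 4031.91 m/s
dV = 4031.91 * ln(73758/24501) = 4443 m/s

4443 m/s


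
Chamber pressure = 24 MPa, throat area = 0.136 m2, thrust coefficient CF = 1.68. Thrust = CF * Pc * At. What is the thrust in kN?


F = 1.68 * 24e6 * 0.136 = 5.4835e+06 N = 5483.5 kN

5483.5 kN


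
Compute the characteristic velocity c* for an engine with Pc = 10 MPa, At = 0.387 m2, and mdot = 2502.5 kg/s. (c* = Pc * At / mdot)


c* = 10e6 * 0.387 / 2502.5 = 1546 m/s

1546 m/s


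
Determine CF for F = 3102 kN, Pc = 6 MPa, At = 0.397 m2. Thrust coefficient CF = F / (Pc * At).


CF = 3102000 / (6e6 * 0.397) = 1.3

1.3


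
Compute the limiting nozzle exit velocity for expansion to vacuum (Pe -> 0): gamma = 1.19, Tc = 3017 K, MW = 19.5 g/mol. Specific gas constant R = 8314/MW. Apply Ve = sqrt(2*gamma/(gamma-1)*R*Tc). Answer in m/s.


R = 8314 / 19.5 = 426.36 J/(kg.K)
Ve = sqrt(2 * 1.19 / (1.19 - 1) * 426.36 * 3017) = 4014 m/s

4014 m/s


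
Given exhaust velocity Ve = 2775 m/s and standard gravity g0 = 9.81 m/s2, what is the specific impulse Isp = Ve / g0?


Isp = Ve / g0 = 2775 / 9.81 = 282.9 s

282.9 s


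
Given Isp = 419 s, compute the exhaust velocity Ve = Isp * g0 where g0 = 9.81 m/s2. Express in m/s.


Ve = Isp * g0 = 419 * 9.81 = 4110.4 m/s

4110.4 m/s


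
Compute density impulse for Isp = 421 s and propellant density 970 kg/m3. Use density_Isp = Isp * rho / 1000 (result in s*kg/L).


rho*Isp = 421 * 970 / 1000 = 408 s*kg/L

408 s*kg/L


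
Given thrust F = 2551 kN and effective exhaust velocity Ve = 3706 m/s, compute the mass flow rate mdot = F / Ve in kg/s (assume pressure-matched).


mdot = F / Ve = 2551000 / 3706 = 688.3 kg/s

688.3 kg/s


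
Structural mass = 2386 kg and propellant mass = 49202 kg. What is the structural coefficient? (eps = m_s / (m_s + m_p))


eps = 2386 / (2386 + 49202) = 0.0463

0.0463


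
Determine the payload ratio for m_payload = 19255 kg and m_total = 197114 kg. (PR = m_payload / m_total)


PR = 19255 / 197114 = 0.0977

0.0977


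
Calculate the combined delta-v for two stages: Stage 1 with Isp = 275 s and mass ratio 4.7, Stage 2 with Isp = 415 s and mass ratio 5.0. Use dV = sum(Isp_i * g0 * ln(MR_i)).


dV1 = 275 * 9.81 * ln(4.7) = 4174.9 m/s
dV2 = 415 * 9.81 * ln(5.0) = 6552.3 m/s
Total dV = 4174.9 + 6552.3 = 10727.2 m/s ~ 10727 m/s

10727 m/s


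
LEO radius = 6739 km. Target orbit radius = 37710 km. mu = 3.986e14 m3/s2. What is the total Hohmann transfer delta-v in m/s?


V1 = sqrt(mu/r1) = 7690.79 m/s
dV1 = V1*(sqrt(2*r2/(r1+r2)) - 1) = 2327.26 m/s
V2 = sqrt(mu/r2) = 3251.18 m/s
dV2 = V2*(1 - sqrt(2*r1/(r1+r2))) = 1460.89 m/s
Total dV = 3788 m/s

3788 m/s


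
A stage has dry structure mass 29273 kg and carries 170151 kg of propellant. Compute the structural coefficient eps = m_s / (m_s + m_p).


eps = 29273 / (29273 + 170151) = 0.1468

0.1468


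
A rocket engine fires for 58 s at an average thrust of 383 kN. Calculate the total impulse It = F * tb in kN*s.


It = 383 * 58 = 22214 kN*s

22214 kN*s


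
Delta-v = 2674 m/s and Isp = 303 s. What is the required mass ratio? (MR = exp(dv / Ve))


Ve = 303 * 9.81 = 2972.43 m/s
MR = exp(2674 / 2972.43) = 2.459

2.459


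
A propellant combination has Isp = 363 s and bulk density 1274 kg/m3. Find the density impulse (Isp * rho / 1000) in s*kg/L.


rho*Isp = 363 * 1274 / 1000 = 462 s*kg/L

462 s*kg/L


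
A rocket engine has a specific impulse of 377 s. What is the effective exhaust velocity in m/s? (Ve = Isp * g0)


Ve = Isp * g0 = 377 * 9.81 = 3698.4 m/s

3698.4 m/s


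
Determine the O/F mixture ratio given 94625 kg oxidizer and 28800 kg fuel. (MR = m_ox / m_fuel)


MR = 94625 / 28800 = 3.29

3.29


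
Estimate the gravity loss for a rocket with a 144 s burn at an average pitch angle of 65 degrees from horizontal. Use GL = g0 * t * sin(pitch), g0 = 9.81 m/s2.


GL = 9.81 * 144 * sin(65 deg) = 1280 m/s

1280 m/s


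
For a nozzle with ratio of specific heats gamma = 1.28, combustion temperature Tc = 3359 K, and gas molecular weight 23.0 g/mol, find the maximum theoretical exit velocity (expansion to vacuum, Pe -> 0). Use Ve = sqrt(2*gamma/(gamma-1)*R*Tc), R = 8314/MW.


R = 8314 / 23.0 = 361.48 J/(kg.K)
Ve = sqrt(2 * 1.28 / (1.28 - 1) * 361.48 * 3359) = 3332 m/s

3332 m/s


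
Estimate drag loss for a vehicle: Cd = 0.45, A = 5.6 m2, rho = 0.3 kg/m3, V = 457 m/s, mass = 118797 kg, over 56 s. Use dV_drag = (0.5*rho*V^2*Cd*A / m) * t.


D = 0.5 * 0.3 * 457^2 * 0.45 * 5.6 = 78944.92 N
a = 78944.92 / 118797 = 0.6645 m/s2
dV = 0.6645 * 56 = 37.2 m/s

37.2 m/s


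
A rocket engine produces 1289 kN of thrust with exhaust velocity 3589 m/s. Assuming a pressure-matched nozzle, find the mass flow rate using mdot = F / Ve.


mdot = F / Ve = 1289000 / 3589 = 359.2 kg/s

359.2 kg/s


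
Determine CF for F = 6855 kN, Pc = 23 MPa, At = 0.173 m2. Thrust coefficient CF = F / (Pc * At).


CF = 6855000 / (23e6 * 0.173) = 1.72

1.72


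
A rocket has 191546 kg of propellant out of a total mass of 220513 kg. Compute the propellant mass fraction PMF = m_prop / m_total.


PMF = 191546 / 220513 = 0.869

0.869


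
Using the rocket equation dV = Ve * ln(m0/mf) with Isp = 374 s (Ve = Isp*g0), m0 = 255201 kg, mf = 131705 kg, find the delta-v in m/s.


Ve = 374 * 9.81 = 3668.94 m/s
dV = 3668.94 * ln(255201/131705) = 2427 m/s

2427 m/s


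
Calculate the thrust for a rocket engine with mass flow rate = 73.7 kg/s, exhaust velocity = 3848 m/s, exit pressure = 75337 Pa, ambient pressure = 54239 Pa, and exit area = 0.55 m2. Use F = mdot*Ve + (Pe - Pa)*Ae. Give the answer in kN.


F = 73.7 * 3848 + (75337 - 54239) * 0.55 = 295202.0 N = 295.2 kN

295.2 kN


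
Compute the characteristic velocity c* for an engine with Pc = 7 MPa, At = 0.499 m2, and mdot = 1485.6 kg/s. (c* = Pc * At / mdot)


c* = 7e6 * 0.499 / 1485.6 = 2351 m/s

2351 m/s


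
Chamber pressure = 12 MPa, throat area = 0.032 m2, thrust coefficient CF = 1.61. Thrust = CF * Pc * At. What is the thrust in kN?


F = 1.61 * 12e6 * 0.032 = 618240.0 N = 618.2 kN

618.2 kN


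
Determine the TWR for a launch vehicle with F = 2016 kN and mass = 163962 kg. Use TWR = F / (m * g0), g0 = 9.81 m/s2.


TWR = 2016000 / (163962 * 9.81) = 1.25

1.25


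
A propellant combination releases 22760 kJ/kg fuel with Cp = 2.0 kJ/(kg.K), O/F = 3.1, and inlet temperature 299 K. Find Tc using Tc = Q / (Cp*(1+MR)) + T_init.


Tc = 22760 / (2.0 * (1 + 3.1)) + 299 = 3075 K

3075 K


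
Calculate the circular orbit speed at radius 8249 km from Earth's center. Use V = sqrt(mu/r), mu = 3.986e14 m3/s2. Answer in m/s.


V = sqrt(3.986e14 / 8249000) = 6951 m/s

6951 m/s


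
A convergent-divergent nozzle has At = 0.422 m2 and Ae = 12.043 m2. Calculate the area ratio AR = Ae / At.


AR = 12.043 / 0.422 = 28.5

28.5


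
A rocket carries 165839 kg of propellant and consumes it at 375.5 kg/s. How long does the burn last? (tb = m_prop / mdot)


tb = 165839 / 375.5 = 441.6 s

441.6 s


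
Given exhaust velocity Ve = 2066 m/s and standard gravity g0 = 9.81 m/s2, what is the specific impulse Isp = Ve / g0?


Isp = Ve / g0 = 2066 / 9.81 = 210.6 s

210.6 s


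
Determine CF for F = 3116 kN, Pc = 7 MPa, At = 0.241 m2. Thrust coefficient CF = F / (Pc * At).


CF = 3116000 / (7e6 * 0.241) = 1.85

1.85


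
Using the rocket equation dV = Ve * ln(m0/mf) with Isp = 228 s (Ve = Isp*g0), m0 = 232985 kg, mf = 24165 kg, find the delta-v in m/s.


Ve = 228 * 9.81 = 2236.68 m/s
dV = 2236.68 * ln(232985/24165) = 5068 m/s

5068 m/s


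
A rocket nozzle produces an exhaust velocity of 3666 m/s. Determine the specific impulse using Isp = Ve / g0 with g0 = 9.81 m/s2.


Isp = Ve / g0 = 3666 / 9.81 = 373.7 s

373.7 s


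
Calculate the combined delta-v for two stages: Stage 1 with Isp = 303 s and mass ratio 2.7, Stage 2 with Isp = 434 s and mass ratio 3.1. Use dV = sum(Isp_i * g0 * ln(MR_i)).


dV1 = 303 * 9.81 * ln(2.7) = 2952.4 m/s
dV2 = 434 * 9.81 * ln(3.1) = 4817.0 m/s
Total dV = 2952.4 + 4817.0 = 7769.4 m/s ~ 7769 m/s

7769 m/s


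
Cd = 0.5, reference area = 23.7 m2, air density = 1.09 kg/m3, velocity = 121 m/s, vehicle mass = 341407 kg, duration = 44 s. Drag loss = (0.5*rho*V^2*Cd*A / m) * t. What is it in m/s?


D = 0.5 * 1.09 * 121^2 * 0.5 * 23.7 = 94555.24 N
a = 94555.24 / 341407 = 0.277 m/s2
dV = 0.277 * 44 = 12.2 m/s

12.2 m/s


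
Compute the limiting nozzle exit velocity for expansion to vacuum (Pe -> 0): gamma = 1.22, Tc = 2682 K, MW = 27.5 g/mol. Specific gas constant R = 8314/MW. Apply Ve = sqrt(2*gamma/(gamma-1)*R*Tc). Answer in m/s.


R = 8314 / 27.5 = 302.33 J/(kg.K)
Ve = sqrt(2 * 1.22 / (1.22 - 1) * 302.33 * 2682) = 2999 m/s

2999 m/s


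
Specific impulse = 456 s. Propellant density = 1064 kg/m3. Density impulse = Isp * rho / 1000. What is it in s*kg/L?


rho*Isp = 456 * 1064 / 1000 = 485 s*kg/L

485 s*kg/L


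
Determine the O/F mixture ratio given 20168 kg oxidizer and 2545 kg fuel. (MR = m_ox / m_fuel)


MR = 20168 / 2545 = 7.92

7.92


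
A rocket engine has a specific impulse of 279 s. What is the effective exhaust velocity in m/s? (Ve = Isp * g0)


Ve = Isp * g0 = 279 * 9.81 = 2737.0 m/s

2737.0 m/s


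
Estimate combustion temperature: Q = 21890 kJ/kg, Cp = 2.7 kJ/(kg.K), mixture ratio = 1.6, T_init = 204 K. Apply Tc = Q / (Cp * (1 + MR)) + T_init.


Tc = 21890 / (2.7 * (1 + 1.6)) + 204 = 3322 K

3322 K


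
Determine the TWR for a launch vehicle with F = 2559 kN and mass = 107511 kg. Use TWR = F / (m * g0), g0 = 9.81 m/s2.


TWR = 2559000 / (107511 * 9.81) = 2.43

2.43


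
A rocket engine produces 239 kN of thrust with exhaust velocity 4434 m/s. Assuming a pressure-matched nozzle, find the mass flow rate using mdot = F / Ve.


mdot = F / Ve = 239000 / 4434 = 53.9 kg/s

53.9 kg/s


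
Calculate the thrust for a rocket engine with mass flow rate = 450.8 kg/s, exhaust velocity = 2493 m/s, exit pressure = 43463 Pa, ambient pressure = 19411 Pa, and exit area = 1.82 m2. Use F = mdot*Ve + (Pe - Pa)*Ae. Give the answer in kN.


F = 450.8 * 2493 + (43463 - 19411) * 1.82 = 1.1676e+06 N = 1167.6 kN

1167.6 kN


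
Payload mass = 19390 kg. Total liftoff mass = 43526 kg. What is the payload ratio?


PR = 19390 / 43526 = 0.4455

0.4455


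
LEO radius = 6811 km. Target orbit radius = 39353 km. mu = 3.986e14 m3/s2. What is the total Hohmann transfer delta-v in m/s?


V1 = sqrt(mu/r1) = 7650.03 m/s
dV1 = V1*(sqrt(2*r2/(r1+r2)) - 1) = 2338.82 m/s
V2 = sqrt(mu/r2) = 3182.58 m/s
dV2 = V2*(1 - sqrt(2*r1/(r1+r2))) = 1453.77 m/s
Total dV = 3793 m/s

3793 m/s


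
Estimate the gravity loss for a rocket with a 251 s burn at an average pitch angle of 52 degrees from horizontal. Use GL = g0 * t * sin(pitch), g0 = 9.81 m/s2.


GL = 9.81 * 251 * sin(52 deg) = 1940 m/s

1940 m/s


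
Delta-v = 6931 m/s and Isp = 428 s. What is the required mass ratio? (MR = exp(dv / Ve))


Ve = 428 * 9.81 = 4198.68 m/s
MR = exp(6931 / 4198.68) = 5.211

5.211


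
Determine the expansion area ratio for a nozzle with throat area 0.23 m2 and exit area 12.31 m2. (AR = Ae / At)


AR = 12.31 / 0.23 = 53.5

53.5


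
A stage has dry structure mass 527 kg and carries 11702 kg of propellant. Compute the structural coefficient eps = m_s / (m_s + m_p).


eps = 527 / (527 + 11702) = 0.0431

0.0431


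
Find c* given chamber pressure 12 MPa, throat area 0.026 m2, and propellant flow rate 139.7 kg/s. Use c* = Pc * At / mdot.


c* = 12e6 * 0.026 / 139.7 = 2233 m/s

2233 m/s


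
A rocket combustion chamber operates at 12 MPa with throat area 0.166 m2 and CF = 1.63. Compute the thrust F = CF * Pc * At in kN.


F = 1.63 * 12e6 * 0.166 = 3.2470e+06 N = 3247.0 kN

3247.0 kN


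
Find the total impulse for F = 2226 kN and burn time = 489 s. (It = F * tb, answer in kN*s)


It = 2226 * 489 = 1088514 kN*s

1088514 kN*s


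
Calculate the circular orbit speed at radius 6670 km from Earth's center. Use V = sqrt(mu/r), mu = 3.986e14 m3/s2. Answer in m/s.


V = sqrt(3.986e14 / 6670000) = 7730 m/s

7730 m/s


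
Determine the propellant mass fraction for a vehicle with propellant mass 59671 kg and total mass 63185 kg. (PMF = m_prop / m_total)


PMF = 59671 / 63185 = 0.944

0.944


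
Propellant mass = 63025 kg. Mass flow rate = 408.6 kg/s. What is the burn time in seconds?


tb = 63025 / 408.6 = 154.2 s

154.2 s


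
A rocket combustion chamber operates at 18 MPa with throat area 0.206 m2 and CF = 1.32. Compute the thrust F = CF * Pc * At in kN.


F = 1.32 * 18e6 * 0.206 = 4.8946e+06 N = 4894.6 kN

4894.6 kN


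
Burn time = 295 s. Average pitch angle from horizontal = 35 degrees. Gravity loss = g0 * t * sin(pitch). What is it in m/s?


GL = 9.81 * 295 * sin(35 deg) = 1660 m/s

1660 m/s


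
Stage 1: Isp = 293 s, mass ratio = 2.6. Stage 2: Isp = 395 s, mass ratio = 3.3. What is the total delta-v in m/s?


dV1 = 293 * 9.81 * ln(2.6) = 2746.5 m/s
dV2 = 395 * 9.81 * ln(3.3) = 4626.4 m/s
Total dV = 2746.5 + 4626.4 = 7372.9 m/s ~ 7373 m/s

7373 m/s


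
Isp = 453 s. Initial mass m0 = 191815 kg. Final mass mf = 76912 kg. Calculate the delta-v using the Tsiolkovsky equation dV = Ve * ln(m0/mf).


Ve = 453 * 9.81 = 4443.93 m/s
dV = 4443.93 * ln(191815/76912) = 4061 m/s

4061 m/s


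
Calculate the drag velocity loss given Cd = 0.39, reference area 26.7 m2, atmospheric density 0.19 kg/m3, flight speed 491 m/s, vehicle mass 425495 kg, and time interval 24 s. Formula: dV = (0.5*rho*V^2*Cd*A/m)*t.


D = 0.5 * 0.19 * 491^2 * 0.39 * 26.7 = 238485.76 N
a = 238485.76 / 425495 = 0.5605 m/s2
dV = 0.5605 * 24 = 13.5 m/s

13.5 m/s


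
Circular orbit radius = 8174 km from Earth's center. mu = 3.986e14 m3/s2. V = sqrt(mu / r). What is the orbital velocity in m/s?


V = sqrt(3.986e14 / 8174000) = 6983 m/s

6983 m/s


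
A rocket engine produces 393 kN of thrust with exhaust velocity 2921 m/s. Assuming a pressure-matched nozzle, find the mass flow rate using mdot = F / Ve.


mdot = F / Ve = 393000 / 2921 = 134.5 kg/s

134.5 kg/s


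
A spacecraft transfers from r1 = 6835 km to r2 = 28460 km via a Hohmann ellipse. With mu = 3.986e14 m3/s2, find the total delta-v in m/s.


V1 = sqrt(mu/r1) = 7636.59 m/s
dV1 = V1*(sqrt(2*r2/(r1+r2)) - 1) = 2061.26 m/s
V2 = sqrt(mu/r2) = 3742.41 m/s
dV2 = V2*(1 - sqrt(2*r1/(r1+r2))) = 1413.36 m/s
Total dV = 3475 m/s

3475 m/s


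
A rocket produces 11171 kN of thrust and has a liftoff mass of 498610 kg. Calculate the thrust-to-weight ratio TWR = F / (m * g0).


TWR = 11171000 / (498610 * 9.81) = 2.28

2.28


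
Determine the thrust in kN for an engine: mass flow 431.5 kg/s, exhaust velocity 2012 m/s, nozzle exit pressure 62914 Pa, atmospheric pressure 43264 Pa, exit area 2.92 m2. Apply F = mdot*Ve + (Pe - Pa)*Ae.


F = 431.5 * 2012 + (62914 - 43264) * 2.92 = 925556.0 N = 925.6 kN

925.6 kN


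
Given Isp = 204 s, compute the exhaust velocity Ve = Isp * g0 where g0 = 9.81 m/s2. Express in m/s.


Ve = Isp * g0 = 204 * 9.81 = 2001.2 m/s

2001.2 m/s


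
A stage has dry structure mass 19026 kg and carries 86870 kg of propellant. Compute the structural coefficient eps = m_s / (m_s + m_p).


eps = 19026 / (19026 + 86870) = 0.1797

0.1797


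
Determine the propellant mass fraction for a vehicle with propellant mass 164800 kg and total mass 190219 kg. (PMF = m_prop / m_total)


PMF = 164800 / 190219 = 0.866

0.866


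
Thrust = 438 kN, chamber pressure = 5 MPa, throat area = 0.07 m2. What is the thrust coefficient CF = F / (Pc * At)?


CF = 438000 / (5e6 * 0.07) = 1.25

1.25


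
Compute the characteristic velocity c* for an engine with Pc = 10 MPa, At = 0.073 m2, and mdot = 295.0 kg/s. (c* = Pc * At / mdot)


c* = 10e6 * 0.073 / 295.0 = 2475 m/s

2475 m/s


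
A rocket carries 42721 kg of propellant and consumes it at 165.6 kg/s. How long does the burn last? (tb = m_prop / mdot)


tb = 42721 / 165.6 = 258.0 s

258.0 s


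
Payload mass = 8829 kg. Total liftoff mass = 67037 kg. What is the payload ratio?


PR = 8829 / 67037 = 0.1317

0.1317


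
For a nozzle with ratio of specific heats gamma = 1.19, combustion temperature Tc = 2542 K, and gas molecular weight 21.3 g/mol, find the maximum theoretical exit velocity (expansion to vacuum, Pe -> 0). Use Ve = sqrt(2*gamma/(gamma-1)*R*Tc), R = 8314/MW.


R = 8314 / 21.3 = 390.33 J/(kg.K)
Ve = sqrt(2 * 1.19 / (1.19 - 1) * 390.33 * 2542) = 3525 m/s

3525 m/s


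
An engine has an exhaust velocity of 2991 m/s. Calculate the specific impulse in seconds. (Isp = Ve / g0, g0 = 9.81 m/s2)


Isp = Ve / g0 = 2991 / 9.81 = 304.9 s

304.9 s


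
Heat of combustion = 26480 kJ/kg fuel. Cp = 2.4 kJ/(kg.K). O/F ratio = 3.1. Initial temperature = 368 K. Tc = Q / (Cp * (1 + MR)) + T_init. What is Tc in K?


Tc = 26480 / (2.4 * (1 + 3.1)) + 368 = 3059 K

3059 K


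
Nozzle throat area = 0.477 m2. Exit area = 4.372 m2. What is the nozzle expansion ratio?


AR = 4.372 / 0.477 = 9.2

9.2


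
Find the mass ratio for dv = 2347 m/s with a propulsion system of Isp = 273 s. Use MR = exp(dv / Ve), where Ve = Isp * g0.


Ve = 273 * 9.81 = 2678.13 m/s
MR = exp(2347 / 2678.13) = 2.402

2.402


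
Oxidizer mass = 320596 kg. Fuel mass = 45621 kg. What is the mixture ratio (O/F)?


MR = 320596 / 45621 = 7.03

7.03


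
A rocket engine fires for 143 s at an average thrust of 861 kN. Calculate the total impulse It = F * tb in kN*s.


It = 861 * 143 = 123123 kN*s

123123 kN*s


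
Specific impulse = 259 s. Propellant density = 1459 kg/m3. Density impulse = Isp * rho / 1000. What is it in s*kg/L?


rho*Isp = 259 * 1459 / 1000 = 378 s*kg/L

378 s*kg/L


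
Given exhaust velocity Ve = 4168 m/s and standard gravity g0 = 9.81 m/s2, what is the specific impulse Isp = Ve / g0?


Isp = Ve / g0 = 4168 / 9.81 = 424.9 s

424.9 s


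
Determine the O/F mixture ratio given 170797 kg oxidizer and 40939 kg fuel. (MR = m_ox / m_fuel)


MR = 170797 / 40939 = 4.17

4.17


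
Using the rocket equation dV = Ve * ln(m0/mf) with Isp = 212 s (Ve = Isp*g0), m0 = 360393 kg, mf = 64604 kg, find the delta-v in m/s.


Ve = 212 * 9.81 = 2079.72 m/s
dV = 2079.72 * ln(360393/64604) = 3575 m/s

3575 m/s


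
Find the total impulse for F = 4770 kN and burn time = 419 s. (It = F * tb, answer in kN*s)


It = 4770 * 419 = 1998630 kN*s

1998630 kN*s


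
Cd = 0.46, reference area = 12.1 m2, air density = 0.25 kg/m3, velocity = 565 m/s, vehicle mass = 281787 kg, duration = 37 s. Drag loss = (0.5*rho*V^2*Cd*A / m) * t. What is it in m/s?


D = 0.5 * 0.25 * 565^2 * 0.46 * 12.1 = 222100.79 N
a = 222100.79 / 281787 = 0.7882 m/s2
dV = 0.7882 * 37 = 29.2 m/s

29.2 m/s


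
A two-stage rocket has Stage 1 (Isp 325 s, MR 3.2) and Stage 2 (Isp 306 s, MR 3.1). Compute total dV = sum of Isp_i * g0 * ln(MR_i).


dV1 = 325 * 9.81 * ln(3.2) = 3708.4 m/s
dV2 = 306 * 9.81 * ln(3.1) = 3396.3 m/s
Total dV = 3708.4 + 3396.3 = 7104.7 m/s ~ 7105 m/s

7105 m/s


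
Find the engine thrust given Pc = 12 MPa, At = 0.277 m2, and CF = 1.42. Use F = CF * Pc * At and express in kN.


F = 1.42 * 12e6 * 0.277 = 4.7201e+06 N = 4720.1 kN

4720.1 kN


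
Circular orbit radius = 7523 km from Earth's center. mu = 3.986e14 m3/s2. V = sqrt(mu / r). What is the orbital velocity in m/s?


V = sqrt(3.986e14 / 7523000) = 7279 m/s

7279 m/s


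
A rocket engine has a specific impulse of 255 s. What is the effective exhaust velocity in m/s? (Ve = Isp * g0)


Ve = Isp * g0 = 255 * 9.81 = 2501.6 m/s

2501.6 m/s


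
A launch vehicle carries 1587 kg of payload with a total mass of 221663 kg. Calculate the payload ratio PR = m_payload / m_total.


PR = 1587 / 221663 = 0.0072

0.0072


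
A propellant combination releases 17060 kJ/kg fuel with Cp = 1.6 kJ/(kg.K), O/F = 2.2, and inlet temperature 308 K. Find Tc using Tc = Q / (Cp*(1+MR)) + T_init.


Tc = 17060 / (1.6 * (1 + 2.2)) + 308 = 3640 K

3640 K


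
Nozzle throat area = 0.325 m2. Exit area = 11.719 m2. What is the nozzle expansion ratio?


AR = 11.719 / 0.325 = 36.1

36.1


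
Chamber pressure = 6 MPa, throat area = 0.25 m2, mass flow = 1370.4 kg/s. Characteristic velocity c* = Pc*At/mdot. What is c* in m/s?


c* = 6e6 * 0.25 / 1370.4 = 1095 m/s

1095 m/s


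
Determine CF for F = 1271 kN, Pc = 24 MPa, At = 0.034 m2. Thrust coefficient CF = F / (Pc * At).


CF = 1271000 / (24e6 * 0.034) = 1.56

1.56


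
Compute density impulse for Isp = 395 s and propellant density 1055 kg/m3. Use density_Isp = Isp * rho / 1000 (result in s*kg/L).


rho*Isp = 395 * 1055 / 1000 = 417 s*kg/L

417 s*kg/L
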